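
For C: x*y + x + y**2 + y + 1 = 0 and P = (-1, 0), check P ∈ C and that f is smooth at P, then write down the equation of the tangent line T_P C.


Tangent line at P: x + 1 = 0.

Step 1: f(-1, 0) = 0, so P lies on C.
Step 2: partial derivatives
  f_x(x, y) = y + 1, f_y(x, y) = x + 2*y + 1.
  f_x(P) = 1, f_y(P) = 0 (gradient nonzero, so P is smooth).
Step 3: tangent line at P: 1·(x − -1) + 0·(y − 0) = 0.
Expanding: x + 1 = 0.


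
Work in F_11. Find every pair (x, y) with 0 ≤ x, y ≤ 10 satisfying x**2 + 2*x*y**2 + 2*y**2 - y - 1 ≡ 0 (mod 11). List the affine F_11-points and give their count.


Affine F_11-points: {(0, 1), (0, 5), (1, 0), (1, 3), (3, 3), (3, 4), (5, 5), (5, 7), (7, 2), (7, 7), (9, 1), (9, 4), (10, 0)}; count = 13.

For each of the 121 pairs (x, y) ∈ F_11², evaluate f(x, y) mod 11. Record the zeros.
  x = 0: [0↦10, 1↦0, 2↦5, 3↦3, 4↦5, 5↦0, 6↦10, 7↦2, 8↦9, 9↦9, 10↦2]  zeros at y ∈ {1, 5}
  x = 1: [0↦0, 1↦3, 2↦3, 3↦0, 4↦5, 5↦7, 6↦6, 7↦2, 8↦6, 9↦7, 10↦5]  zeros at y ∈ {0, 3}
  x = 2: [0↦3, 1↦8, 2↦3, 3↦10, 4↦7, 5↦5, 6↦4, 7↦4, 8↦5, 9↦7, 10↦10]  zeros at y ∈ ∅
  x = 3: [0↦8, 1↦4, 2↦5, 3↦0, 4↦0, 5↦5, 6↦4, 7↦8, 8↦6, 9↦9, 10↦6]  zeros at y ∈ {3, 4}
  x = 4: [0↦4, 1↦2, 2↦9, 3↦3, 4↦6, 5↦7, 6↦6, 7↦3, 8↦9, 9↦2, 10↦4]  zeros at y ∈ ∅
  x = 5: [0↦2, 1↦2, 2↦4, 3↦8, 4↦3, 5↦0, 6↦10, 7↦0, 8↦3, 9↦8, 10↦4]  zeros at y ∈ {5, 7}
  x = 6: [0↦2, 1↦4, 2↦1, 3↦4, 4↦2, 5↦6, 6↦5, 7↦10, 8↦10, 9↦5, 10↦6]  zeros at y ∈ ∅
  x = 7: [0↦4, 1↦8, 2↦0, 3↦2, 4↦3, 5↦3, 6↦2, 7↦0, 8↦8, 9↦4, 10↦10]  zeros at y ∈ {2, 7}
  x = 8: [0↦8, 1↦3, 2↦1, 3↦2, 4↦6, 5↦2, 6↦1, 7↦3, 8↦8, 9↦5, 10↦5]  zeros at y ∈ ∅
  x = 9: [0↦3, 1↦0, 2↦4, 3↦4, 4↦0, 5↦3, 6↦2, 7↦8, 8↦10, 9↦8, 10↦2]  zeros at y ∈ {1, 4}
  x = 10: [0↦0, 1↦10, 2↦9, 3↦8, 4↦7, 5↦6, 6↦5, 7↦4, 8↦3, 9↦2, 10↦1]  zeros at y ∈ {0}
Collecting zeros: affine points = {(0, 1), (0, 5), (1, 0), (1, 3), (3, 3), (3, 4), (5, 5), (5, 7), (7, 2), (7, 7), (9, 1), (9, 4), (10, 0)}.
Total count |C(F_11)_aff| = 13.


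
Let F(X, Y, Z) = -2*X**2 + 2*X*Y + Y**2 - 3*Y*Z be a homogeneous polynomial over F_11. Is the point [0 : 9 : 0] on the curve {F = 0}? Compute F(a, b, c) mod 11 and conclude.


F(0,9,0) ≡ 4 (mod 11); P is NOT on the curve.

Evaluate F(0, 9, 0) term-by-term (mod 11).
  -2*X**2 ↦ -2·0·1·1 = 0
  2*X*Y ↦ 2·0·9·1 = 0
  Y**2 ↦ 1·1·81·1 = 81
  -3*Y*Z ↦ -3·1·9·0 = 0
Sum: F(0, 9, 0) = (0) + (0) + (81) + (0) = 81.
Reducing mod 11: 81 ≡ 4 (mod 11).
Since F(a, b, c) ≡ 4 ≠ 0 (mod 11), P does NOT lie on the curve.


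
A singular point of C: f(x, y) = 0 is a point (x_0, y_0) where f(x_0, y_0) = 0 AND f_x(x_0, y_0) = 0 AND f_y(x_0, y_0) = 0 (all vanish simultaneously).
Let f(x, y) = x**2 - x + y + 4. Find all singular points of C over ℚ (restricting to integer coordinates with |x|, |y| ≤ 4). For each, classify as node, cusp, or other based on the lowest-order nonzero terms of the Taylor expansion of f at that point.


No singular points in the scanned grid; C is smooth there.

Compute partial derivatives:
  f_x = 2*x - 1.
  f_y = 1.
f_y = 1 is a nonzero constant, so f_y never vanishes: no point (x, y) can satisfy f = f_x = f_y = 0. In particular no (x, y) ∈ {−4, ..., 4}² is singular; the curve is smooth.


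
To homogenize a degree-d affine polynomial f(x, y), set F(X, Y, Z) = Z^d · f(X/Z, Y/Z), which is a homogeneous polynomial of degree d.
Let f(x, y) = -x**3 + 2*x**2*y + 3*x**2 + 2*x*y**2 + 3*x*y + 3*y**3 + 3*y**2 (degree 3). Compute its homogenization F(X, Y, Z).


F(X, Y, Z) = -X**3 + 2*X**2*Y + 3*X**2*Z + 2*X*Y**2 + 3*X*Y*Z + 3*Y**3 + 3*Y**2*Z

deg(f) = 3.
Substitute x = X/Z, y = Y/Z into f, then multiply by Z^3.
  monomial -1·x^3·y^0 ↦ -1·X^3·Y^0·Z^0.
  monomial 2·x^2·y^1 ↦ 2·X^2·Y^1·Z^0.
  monomial 3·x^2·y^0 ↦ 3·X^2·Y^0·Z^1.
  monomial 2·x^1·y^2 ↦ 2·X^1·Y^2·Z^0.
  monomial 3·x^1·y^1 ↦ 3·X^1·Y^1·Z^1.
  monomial 3·x^0·y^3 ↦ 3·X^0·Y^3·Z^0.
  monomial 3·x^0·y^2 ↦ 3·X^0·Y^2·Z^1.
Collecting: F(X, Y, Z) = -X**3 + 2*X**2*Y + 3*X**2*Z + 2*X*Y**2 + 3*X*Y*Z + 3*Y**3 + 3*Y**2*Z.


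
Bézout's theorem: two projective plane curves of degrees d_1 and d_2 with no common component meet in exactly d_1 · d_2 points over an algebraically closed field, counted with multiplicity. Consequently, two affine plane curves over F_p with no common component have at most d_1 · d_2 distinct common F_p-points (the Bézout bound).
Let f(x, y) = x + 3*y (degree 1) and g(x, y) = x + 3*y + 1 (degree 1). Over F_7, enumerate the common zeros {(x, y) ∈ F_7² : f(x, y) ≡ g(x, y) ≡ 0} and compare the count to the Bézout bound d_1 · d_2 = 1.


Common zeros: ∅; count = 0; Bézout bound = 1.

deg(f) = 1, deg(g) = 1, so Bézout bound = 1.
Scan x ∈ F_7. For each x, list the y ∈ F_7 with f(x, y) ≡ 0 and those with g(x, y) ≡ 0 (mod 7); the common zeros in that column are the intersection.
  x = 0: f ≡ 0 at y ∈ {0}; g ≡ 0 at y ∈ {2}; common: ∅.
  x = 1: f ≡ 0 at y ∈ {2}; g ≡ 0 at y ∈ {4}; common: ∅.
  x = 2: f ≡ 0 at y ∈ {4}; g ≡ 0 at y ∈ {6}; common: ∅.
  x = 3: f ≡ 0 at y ∈ {6}; g ≡ 0 at y ∈ {1}; common: ∅.
  x = 4: f ≡ 0 at y ∈ {1}; g ≡ 0 at y ∈ {3}; common: ∅.
  x = 5: f ≡ 0 at y ∈ {3}; g ≡ 0 at y ∈ {5}; common: ∅.
  x = 6: f ≡ 0 at y ∈ {5}; g ≡ 0 at y ∈ {0}; common: ∅.
Collecting: common zeros = ∅, so the count is 0.
Comparison with the Bézout bound: 0 ≤ 1 = deg(f)·deg(g), as expected for curves with no common component (the affine F_7-count falls short of the bound because intersections may lie at infinity, over extension fields, or carry multiplicity).


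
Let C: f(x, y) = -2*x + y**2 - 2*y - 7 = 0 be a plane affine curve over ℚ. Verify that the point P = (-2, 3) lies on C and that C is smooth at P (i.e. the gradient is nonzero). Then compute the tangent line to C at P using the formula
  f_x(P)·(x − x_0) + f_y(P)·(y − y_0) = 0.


Tangent line at P: -2*x + 4*y - 16 = 0.

Step 1: f(-2, 3) = 0, so P lies on C.
Step 2: partial derivatives
  f_x(x, y) = -2, f_y(x, y) = 2*y - 2.
  f_x(P) = -2, f_y(P) = 4 (gradient nonzero, so P is smooth).
Step 3: tangent line at P: -2·(x − -2) + 4·(y − 3) = 0.
Expanding: -2*x + 4*y - 16 = 0.


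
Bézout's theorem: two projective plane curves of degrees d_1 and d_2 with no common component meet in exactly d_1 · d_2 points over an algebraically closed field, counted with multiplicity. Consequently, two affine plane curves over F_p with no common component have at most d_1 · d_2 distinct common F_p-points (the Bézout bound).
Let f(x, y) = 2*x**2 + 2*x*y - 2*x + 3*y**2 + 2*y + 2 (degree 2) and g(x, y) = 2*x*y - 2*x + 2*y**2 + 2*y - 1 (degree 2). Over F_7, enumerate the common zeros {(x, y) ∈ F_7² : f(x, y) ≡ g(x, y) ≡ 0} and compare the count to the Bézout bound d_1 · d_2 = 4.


Common zeros: {(3, 0)}; count = 1; Bézout bound = 4.

deg(f) = 2, deg(g) = 2, so Bézout bound = 4.
Scan x ∈ F_7. For each x, list the y ∈ F_7 with f(x, y) ≡ 0 and those with g(x, y) ≡ 0 (mod 7); the common zeros in that column are the intersection.
  x = 0: f ≡ 0 at y ∈ {1, 3}; g ≡ 0 at y ∈ ∅; common: ∅.
  x = 1: f ≡ 0 at y ∈ ∅; g ≡ 0 at y ∈ ∅; common: ∅.
  x = 2: f ≡ 0 at y ∈ ∅; g ≡ 0 at y ∈ ∅; common: ∅.
  x = 3: f ≡ 0 at y ∈ {0, 2}; g ≡ 0 at y ∈ {0, 3}; common: {0}.
  x = 4: f ≡ 0 at y ∈ ∅; g ≡ 0 at y ∈ {4, 5}; common: ∅.
  x = 5: f ≡ 0 at y ∈ {0, 3}; g ≡ 0 at y ∈ {2, 6}; common: ∅.
  x = 6: f ≡ 0 at y ∈ ∅; g ≡ 0 at y ∈ ∅; common: ∅.
Collecting: common zeros = {(3, 0)}, so the count is 1.
Comparison with the Bézout bound: 1 ≤ 4 = deg(f)·deg(g), as expected for curves with no common component (the affine F_7-count falls short of the bound because intersections may lie at infinity, over extension fields, or carry multiplicity).


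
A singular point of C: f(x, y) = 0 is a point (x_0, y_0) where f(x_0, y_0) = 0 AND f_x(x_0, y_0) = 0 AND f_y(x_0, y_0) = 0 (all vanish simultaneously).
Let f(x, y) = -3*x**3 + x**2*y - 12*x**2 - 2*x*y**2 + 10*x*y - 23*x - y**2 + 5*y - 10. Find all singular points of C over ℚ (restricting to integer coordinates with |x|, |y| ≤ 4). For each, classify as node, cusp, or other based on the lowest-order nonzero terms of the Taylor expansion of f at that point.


Singular points: {(-1, 2)}; classification: node.

Compute partial derivatives:
  f_x = -9*x**2 + 2*x*y - 24*x - 2*y**2 + 10*y - 23.
  f_y = x**2 - 4*x*y + 10*x - 2*y + 5.
Scan x_0 ∈ {−4, ..., 4}. For each x_0, f_y(x_0, y) is a polynomial in y; find its integer roots y ∈ {−4, ..., 4}, then test f_x and f at those candidates.
  x = -4: f_y(-4, y) = 14*y - 19; no integer root y with |y| ≤ 4.
  x = -3: f_y(-3, y) = 10*y - 16; no integer root y with |y| ≤ 4.
  x = -2: f_y(-2, y) = 6*y - 11; no integer root y with |y| ≤ 4.
  x = -1: f_y(-1, y) = 2*y - 4; vanishes at y ∈ {2}. (-1, 2): f_x = 0, f = 0 — SINGULAR.
  x = 0: f_y(0, y) = 5 - 2*y; no integer root y with |y| ≤ 4.
  x = 1: f_y(1, y) = 16 - 6*y; no integer root y with |y| ≤ 4.
  x = 2: f_y(2, y) = 29 - 10*y; no integer root y with |y| ≤ 4.
  x = 3: f_y(3, y) = 44 - 14*y; no integer root y with |y| ≤ 4.
  x = 4: f_y(4, y) = 61 - 18*y; no integer root y with |y| ≤ 4.
Only singular point on the grid: (-1, 2).
Classify: substitute x = -1 + u, y = 2 + v and expand: f = -3*u**3 + u**2*v - u**2 - 2*u*v**2 + v**2.
No constant or linear terms (consistent with a singular point). Quadratic part: -u**2 + v**2. Cubic part: -3*u**3 + u**2*v - 2*u*v**2.
The quadratic part v**2 - u**2 = (v − u)(v + u) splits into two distinct linear factors, so there are two distinct tangent lines y − 2 = ±(x − -1) — this is a node (ordinary double point).
Classification: node.


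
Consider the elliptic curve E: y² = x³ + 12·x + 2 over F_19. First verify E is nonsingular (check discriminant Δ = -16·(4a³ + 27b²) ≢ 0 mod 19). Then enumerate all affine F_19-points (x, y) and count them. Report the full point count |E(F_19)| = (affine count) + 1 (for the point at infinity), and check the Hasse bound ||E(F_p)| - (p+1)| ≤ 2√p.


Affine points = {(4, 0), (5, 4), (5, 15), (6, 9), (6, 10), (7, 7), (7, 12), (10, 1), (10, 18), (14, 8), (14, 11), (15, 2), (15, 17)}; affine count = 13; |E(F_19)| = 14.

Discriminant check: Δ ∝ 4a³ + 27b² = 4·12³ + 27·2² = 4·1728 + 27·4 ≡ 9 (mod 19). Nonzero ⇒ E is nonsingular.
For each x ∈ F_19, compute rhs = x³ + 12·x + 2 mod 19, then count y ∈ F_19 with y² ≡ rhs.
  x = 0: rhs = 2, matching y values: none (0 points).
  x = 1: rhs = 15, matching y values: none (0 points).
  x = 2: rhs = 15, matching y values: none (0 points).
  x = 3: rhs = 8, matching y values: none (0 points).
  x = 4: rhs = 0, matching y values: 0 (1 points).
  x = 5: rhs = 16, matching y values: 4, 15 (2 points).
  x = 6: rhs = 5, matching y values: 9, 10 (2 points).
  x = 7: rhs = 11, matching y values: 7, 12 (2 points).
  x = 8: rhs = 2, matching y values: none (0 points).
  x = 9: rhs = 3, matching y values: none (0 points).
  x = 10: rhs = 1, matching y values: 1, 18 (2 points).
  x = 11: rhs = 2, matching y values: none (0 points).
  x = 12: rhs = 12, matching y values: none (0 points).
  x = 13: rhs = 18, matching y values: none (0 points).
  x = 14: rhs = 7, matching y values: 8, 11 (2 points).
  x = 15: rhs = 4, matching y values: 2, 17 (2 points).
  x = 16: rhs = 15, matching y values: none (0 points).
  x = 17: rhs = 8, matching y values: none (0 points).
  x = 18: rhs = 8, matching y values: none (0 points).
Total affine count: 13.
Full point count |E(F_19)| = 13 + 1 = 14.
Hasse bound: |14 − (19+1)| = |-6| = 6 ≤ 2√19 ≈ 8.7178 ✓.


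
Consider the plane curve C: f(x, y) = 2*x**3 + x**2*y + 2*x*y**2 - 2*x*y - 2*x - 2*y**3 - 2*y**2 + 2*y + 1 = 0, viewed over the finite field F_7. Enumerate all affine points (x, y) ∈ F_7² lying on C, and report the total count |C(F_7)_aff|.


Affine F_7-points: {(1, 1), (3, 0), (3, 1), (4, 6), (6, 1), (6, 2)}; count = 6.

For each of the 49 pairs (x, y) ∈ F_7², evaluate f(x, y) mod 7. Record the zeros.
  x = 0: [0↦1, 1↦6, 2↦2, 3↦5, 4↦3, 5↦5, 6↦6]  zeros at y ∈ ∅
  x = 1: [0↦1, 1↦0, 2↦1, 3↦6, 4↦3, 5↦1, 6↦2]  zeros at y ∈ {1}
  x = 2: [0↦6, 1↦1, 2↦2, 3↦4, 4↦2, 5↦5, 6↦1]  zeros at y ∈ ∅
  x = 3: [0↦0, 1↦0, 2↦3, 3↦4, 4↦5, 5↦1, 6↦1]  zeros at y ∈ {0, 1}
  x = 4: [0↦2, 1↦2, 2↦2, 3↦4, 4↦3, 5↦1, 6↦0]  zeros at y ∈ {6}
  x = 5: [0↦3, 1↦5, 2↦4, 3↦2, 4↦1, 5↦3, 6↦3]  zeros at y ∈ ∅
  x = 6: [0↦1, 1↦0, 2↦0, 3↦3, 4↦4, 5↦5, 6↦1]  zeros at y ∈ {1, 2}
Collecting zeros: affine points = {(1, 1), (3, 0), (3, 1), (4, 6), (6, 1), (6, 2)}.
Total count |C(F_7)_aff| = 6.


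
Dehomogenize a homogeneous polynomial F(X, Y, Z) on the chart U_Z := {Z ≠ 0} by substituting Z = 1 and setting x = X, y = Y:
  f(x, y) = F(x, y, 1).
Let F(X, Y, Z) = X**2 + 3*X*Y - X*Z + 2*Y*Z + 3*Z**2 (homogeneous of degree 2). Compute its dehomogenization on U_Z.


f(x, y) = x**2 + 3*x*y - x + 2*y + 3

On U_Z we set Z = 1. Each monomial c·X^i·Y^j·Z^k in F becomes c·x^i·y^j·1^k = c·x^i·y^j.
Substituting Z = 1: F(X, Y, 1) = x**2 + 3*x*y - x + 2*y + 3.
Note: deg(f) ≤ deg(F) = 2; strict inequality happens when F is divisible by Z (lost terms).


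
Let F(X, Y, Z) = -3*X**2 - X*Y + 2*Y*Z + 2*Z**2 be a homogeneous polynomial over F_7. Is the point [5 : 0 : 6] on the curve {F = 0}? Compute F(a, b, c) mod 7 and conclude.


F(5,0,6) ≡ 4 (mod 7); P is NOT on the curve.

Evaluate F(5, 0, 6) term-by-term (mod 7).
  -3*X**2 ↦ -3·25·1·1 = -75
  -X*Y ↦ -1·5·0·1 = 0
  2*Y*Z ↦ 2·1·0·6 = 0
  2*Z**2 ↦ 2·1·1·36 = 72
Sum: F(5, 0, 6) = (-75) + (0) + (0) + (72) = -3.
Reducing mod 7: -3 ≡ 4 (mod 7).
Since F(a, b, c) ≡ 4 ≠ 0 (mod 7), P does NOT lie on the curve.


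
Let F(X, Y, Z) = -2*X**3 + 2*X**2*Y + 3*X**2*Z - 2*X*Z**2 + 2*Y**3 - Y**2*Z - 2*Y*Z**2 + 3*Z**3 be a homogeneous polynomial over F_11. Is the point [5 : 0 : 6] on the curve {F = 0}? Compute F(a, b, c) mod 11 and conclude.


F(5,0,6) ≡ 4 (mod 11); P is NOT on the curve.

Evaluate F(5, 0, 6) term-by-term (mod 11).
  -2*X**3 ↦ -2·125·1·1 = -250
  2*X**2*Y ↦ 2·25·0·1 = 0
  3*X**2*Z ↦ 3·25·1·6 = 450
  -2*X*Z**2 ↦ -2·5·1·36 = -360
  2*Y**3 ↦ 2·1·0·1 = 0
  -Y**2*Z ↦ -1·1·0·6 = 0
  -2*Y*Z**2 ↦ -2·1·0·36 = 0
  3*Z**3 ↦ 3·1·1·216 = 648
Sum: F(5, 0, 6) = (-250) + (0) + (450) + (-360) + (0) + (0) + (0) + (648) = 488.
Reducing mod 11: 488 ≡ 4 (mod 11).
Since F(a, b, c) ≡ 4 ≠ 0 (mod 11), P does NOT lie on the curve.


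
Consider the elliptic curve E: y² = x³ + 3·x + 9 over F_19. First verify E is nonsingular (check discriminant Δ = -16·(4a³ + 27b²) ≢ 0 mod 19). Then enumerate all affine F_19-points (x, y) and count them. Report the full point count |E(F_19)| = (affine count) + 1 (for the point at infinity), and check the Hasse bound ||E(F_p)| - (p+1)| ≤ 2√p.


Affine points = {(0, 3), (0, 16), (2, 2), (2, 17), (3, 8), (3, 11), (4, 3), (4, 16), (5, 4), (5, 15), (9, 9), (9, 10), (11, 9), (11, 10), (12, 5), (12, 14), (15, 3), (15, 16), (16, 7), (16, 12), (18, 9), (18, 10)}; affine count = 22; |E(F_19)| = 23.

Discriminant check: Δ ∝ 4a³ + 27b² = 4·3³ + 27·9² = 4·27 + 27·81 ≡ 15 (mod 19). Nonzero ⇒ E is nonsingular.
For each x ∈ F_19, compute rhs = x³ + 3·x + 9 mod 19, then count y ∈ F_19 with y² ≡ rhs.
  x = 0: rhs = 9, matching y values: 3, 16 (2 points).
  x = 1: rhs = 13, matching y values: none (0 points).
  x = 2: rhs = 4, matching y values: 2, 17 (2 points).
  x = 3: rhs = 7, matching y values: 8, 11 (2 points).
  x = 4: rhs = 9, matching y values: 3, 16 (2 points).
  x = 5: rhs = 16, matching y values: 4, 15 (2 points).
  x = 6: rhs = 15, matching y values: none (0 points).
  x = 7: rhs = 12, matching y values: none (0 points).
  x = 8: rhs = 13, matching y values: none (0 points).
  x = 9: rhs = 5, matching y values: 9, 10 (2 points).
  x = 10: rhs = 13, matching y values: none (0 points).
  x = 11: rhs = 5, matching y values: 9, 10 (2 points).
  x = 12: rhs = 6, matching y values: 5, 14 (2 points).
  x = 13: rhs = 3, matching y values: none (0 points).
  x = 14: rhs = 2, matching y values: none (0 points).
  x = 15: rhs = 9, matching y values: 3, 16 (2 points).
  x = 16: rhs = 11, matching y values: 7, 12 (2 points).
  x = 17: rhs = 14, matching y values: none (0 points).
  x = 18: rhs = 5, matching y values: 9, 10 (2 points).
Total affine count: 22.
Full point count |E(F_19)| = 22 + 1 = 23.
Hasse bound: |23 − (19+1)| = |3| = 3 ≤ 2√19 ≈ 8.7178 ✓.


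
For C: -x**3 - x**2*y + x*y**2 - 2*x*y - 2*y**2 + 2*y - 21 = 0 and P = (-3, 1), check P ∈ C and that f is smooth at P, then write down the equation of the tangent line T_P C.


Tangent line at P: -22*x - 11*y - 55 = 0.

Step 1: f(-3, 1) = 0, so P lies on C.
Step 2: partial derivatives
  f_x(x, y) = -3*x**2 - 2*x*y + y**2 - 2*y, f_y(x, y) = -x**2 + 2*x*y - 2*x - 4*y + 2.
  f_x(P) = -22, f_y(P) = -11 (gradient nonzero, so P is smooth).
Step 3: tangent line at P: -22·(x − -3) + -11·(y − 1) = 0.
Expanding: -22*x - 11*y - 55 = 0.


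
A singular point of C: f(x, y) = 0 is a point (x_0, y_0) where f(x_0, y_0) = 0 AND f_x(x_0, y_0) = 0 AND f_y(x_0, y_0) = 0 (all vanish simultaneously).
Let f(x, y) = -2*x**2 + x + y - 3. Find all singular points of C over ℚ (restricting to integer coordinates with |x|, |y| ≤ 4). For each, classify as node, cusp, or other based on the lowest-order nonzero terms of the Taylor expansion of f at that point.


No singular points in the scanned grid; C is smooth there.

Compute partial derivatives:
  f_x = 1 - 4*x.
  f_y = 1.
f_y = 1 is a nonzero constant, so f_y never vanishes: no point (x, y) can satisfy f = f_x = f_y = 0. In particular no (x, y) ∈ {−4, ..., 4}² is singular; the curve is smooth.


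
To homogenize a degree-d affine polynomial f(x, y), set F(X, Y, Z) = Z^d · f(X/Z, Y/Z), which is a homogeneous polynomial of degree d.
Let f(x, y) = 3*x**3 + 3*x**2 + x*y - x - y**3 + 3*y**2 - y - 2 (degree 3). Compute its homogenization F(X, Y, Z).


F(X, Y, Z) = 3*X**3 + 3*X**2*Z + X*Y*Z - X*Z**2 - Y**3 + 3*Y**2*Z - Y*Z**2 - 2*Z**3

deg(f) = 3.
Substitute x = X/Z, y = Y/Z into f, then multiply by Z^3.
  monomial 3·x^3·y^0 ↦ 3·X^3·Y^0·Z^0.
  monomial 3·x^2·y^0 ↦ 3·X^2·Y^0·Z^1.
  monomial 1·x^1·y^1 ↦ 1·X^1·Y^1·Z^1.
  monomial -1·x^1·y^0 ↦ -1·X^1·Y^0·Z^2.
  monomial -1·x^0·y^3 ↦ -1·X^0·Y^3·Z^0.
  monomial 3·x^0·y^2 ↦ 3·X^0·Y^2·Z^1.
  monomial -1·x^0·y^1 ↦ -1·X^0·Y^1·Z^2.
  monomial -2·x^0·y^0 ↦ -2·X^0·Y^0·Z^3.
Collecting: F(X, Y, Z) = 3*X**3 + 3*X**2*Z + X*Y*Z - X*Z**2 - Y**3 + 3*Y**2*Z - Y*Z**2 - 2*Z**3.


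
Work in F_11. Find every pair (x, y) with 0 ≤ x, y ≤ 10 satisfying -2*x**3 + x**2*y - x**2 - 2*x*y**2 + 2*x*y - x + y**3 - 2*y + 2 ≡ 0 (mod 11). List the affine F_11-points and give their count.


Affine F_11-points: {(1, 2), (2, 3), (2, 6), (3, 4), (5, 3), (5, 4), (7, 5), (8, 5), (9, 5), (10, 4)}; count = 10.

For each of the 121 pairs (x, y) ∈ F_11², evaluate f(x, y) mod 11. Record the zeros.
  x = 0: [0↦2, 1↦1, 2↦6, 3↦1, 4↦3, 5↦7, 6↦8, 7↦1, 8↦3, 9↦9, 10↦3]  zeros at y ∈ ∅
  x = 1: [0↦9, 1↦9, 2↦0, 3↦10, 4↦1, 5↦1, 6↦5, 7↦8, 8↦5, 9↦2, 10↦5]  zeros at y ∈ {2}
  x = 2: [0↦2, 1↦5, 2↦6, 3↦0, 4↦4, 5↦2, 6↦0, 7↦4, 8↦9, 9↦10, 10↦2]  zeros at y ∈ {3, 6}
  x = 3: [0↦2, 1↦10, 2↦1, 3↦3, 4↦0, 5↦9, 6↦3, 7↦10, 8↦3, 9↦10, 10↦4]  zeros at y ∈ {4}
  x = 4: [0↦8, 1↦1, 2↦6, 3↦7, 4↦10, 5↦10, 6↦2, 7↦3, 8↦8, 9↦1, 10↦10]  zeros at y ∈ ∅
  x = 5: [0↦8, 1↦10, 2↦9, 3↦0, 4↦0, 5↦4, 6↦7, 7↦4, 8↦1, 9↦4, 10↦8]  zeros at y ∈ {3, 4}
  x = 6: [0↦1, 1↦3, 2↦9, 3↦3, 4↦2, 5↦1, 6↦6, 7↦1, 8↦3, 9↦7, 10↦8]  zeros at y ∈ ∅
  x = 7: [0↦8, 1↦1, 2↦5, 3↦4, 4↦4, 5↦0, 6↦9, 7↦4, 8↦2, 9↦9, 10↦9]  zeros at y ∈ {5}
  x = 8: [0↦6, 1↦3, 2↦7, 3↦2, 4↦5, 5↦0, 6↦4, 7↦1, 8↦8, 9↦9, 10↦10]  zeros at y ∈ {5}
  x = 9: [0↦5, 1↦8, 2↦3, 3↦7, 4↦4, 5↦0, 6↦1, 7↦2, 8↦9, 9↦6, 10↦10]  zeros at y ∈ {5}
  x = 10: [0↦4, 1↦4, 2↦3, 3↦7, 4↦0, 5↦10, 6↦10, 7↦6, 8↦4, 9↦10, 10↦8]  zeros at y ∈ {4}
Collecting zeros: affine points = {(1, 2), (2, 3), (2, 6), (3, 4), (5, 3), (5, 4), (7, 5), (8, 5), (9, 5), (10, 4)}.
Total count |C(F_11)_aff| = 10.


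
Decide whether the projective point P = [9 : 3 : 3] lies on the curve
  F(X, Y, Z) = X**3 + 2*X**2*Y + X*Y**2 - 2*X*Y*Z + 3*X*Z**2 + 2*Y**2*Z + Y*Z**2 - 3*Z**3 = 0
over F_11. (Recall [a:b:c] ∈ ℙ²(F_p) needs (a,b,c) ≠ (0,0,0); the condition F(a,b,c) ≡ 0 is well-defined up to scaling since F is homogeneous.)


F(9,3,3) ≡ 2 (mod 11); P is NOT on the curve.

Evaluate F(9, 3, 3) term-by-term (mod 11).
  X**3 ↦ 1·729·1·1 = 729
  2*X**2*Y ↦ 2·81·3·1 = 486
  X*Y**2 ↦ 1·9·9·1 = 81
  -2*X*Y*Z ↦ -2·9·3·3 = -162
  3*X*Z**2 ↦ 3·9·1·9 = 243
  2*Y**2*Z ↦ 2·1·9·3 = 54
  Y*Z**2 ↦ 1·1·3·9 = 27
  -3*Z**3 ↦ -3·1·1·27 = -81
Sum: F(9, 3, 3) = (729) + (486) + (81) + (-162) + (243) + (54) + (27) + (-81) = 1377.
Reducing mod 11: 1377 ≡ 2 (mod 11).
Since F(a, b, c) ≡ 2 ≠ 0 (mod 11), P does NOT lie on the curve.


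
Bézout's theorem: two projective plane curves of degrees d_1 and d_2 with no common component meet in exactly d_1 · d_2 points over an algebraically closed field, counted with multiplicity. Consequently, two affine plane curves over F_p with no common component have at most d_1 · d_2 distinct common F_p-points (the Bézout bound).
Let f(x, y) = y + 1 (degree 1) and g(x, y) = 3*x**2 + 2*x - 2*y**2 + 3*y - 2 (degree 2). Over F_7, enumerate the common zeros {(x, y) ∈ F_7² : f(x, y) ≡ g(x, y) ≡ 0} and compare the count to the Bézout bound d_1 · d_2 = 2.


Common zeros: {(0, 6), (4, 6)}; count = 2; Bézout bound = 2.

deg(f) = 1, deg(g) = 2, so Bézout bound = 2.
Scan x ∈ F_7. For each x, list the y ∈ F_7 with f(x, y) ≡ 0 and those with g(x, y) ≡ 0 (mod 7); the common zeros in that column are the intersection.
  x = 0: f ≡ 0 at y ∈ {6}; g ≡ 0 at y ∈ {6}; common: {6}.
  x = 1: f ≡ 0 at y ∈ {6}; g ≡ 0 at y ∈ ∅; common: ∅.
  x = 2: f ≡ 0 at y ∈ {6}; g ≡ 0 at y ∈ {0, 5}; common: ∅.
  x = 3: f ≡ 0 at y ∈ {6}; g ≡ 0 at y ∈ ∅; common: ∅.
  x = 4: f ≡ 0 at y ∈ {6}; g ≡ 0 at y ∈ {6}; common: {6}.
  x = 5: f ≡ 0 at y ∈ {6}; g ≡ 0 at y ∈ {1, 4}; common: ∅.
  x = 6: f ≡ 0 at y ∈ {6}; g ≡ 0 at y ∈ {1, 4}; common: ∅.
Collecting: common zeros = {(0, 6), (4, 6)}, so the count is 2.
Comparison with the Bézout bound: 2 ≤ 2 = deg(f)·deg(g), as expected for curves with no common component (the bound is attained).


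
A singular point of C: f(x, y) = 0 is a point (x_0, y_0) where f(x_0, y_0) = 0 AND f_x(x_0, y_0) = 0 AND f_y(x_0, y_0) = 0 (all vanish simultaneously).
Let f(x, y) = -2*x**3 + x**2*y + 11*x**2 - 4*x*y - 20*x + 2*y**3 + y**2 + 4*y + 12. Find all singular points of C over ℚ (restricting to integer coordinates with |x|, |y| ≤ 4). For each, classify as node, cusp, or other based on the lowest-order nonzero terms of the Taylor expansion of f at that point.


Singular points: {(2, 0)}; classification: node.

Compute partial derivatives:
  f_x = -6*x**2 + 2*x*y + 22*x - 4*y - 20.
  f_y = x**2 - 4*x + 6*y**2 + 2*y + 4.
Scan x_0 ∈ {−4, ..., 4}. For each x_0, f_y(x_0, y) is a polynomial in y; find its integer roots y ∈ {−4, ..., 4}, then test f_x and f at those candidates.
  x = -4: f_y(-4, y) = 6*y**2 + 2*y + 36; no integer root y with |y| ≤ 4.
  x = -3: f_y(-3, y) = 6*y**2 + 2*y + 25; no integer root y with |y| ≤ 4.
  x = -2: f_y(-2, y) = 6*y**2 + 2*y + 16; no integer root y with |y| ≤ 4.
  x = -1: f_y(-1, y) = 6*y**2 + 2*y + 9; no integer root y with |y| ≤ 4.
  x = 0: f_y(0, y) = 6*y**2 + 2*y + 4; no integer root y with |y| ≤ 4.
  x = 1: f_y(1, y) = 6*y**2 + 2*y + 1; no integer root y with |y| ≤ 4.
  x = 2: f_y(2, y) = 6*y**2 + 2*y; vanishes at y ∈ {0}. (2, 0): f_x = 0, f = 0 — SINGULAR.
  x = 3: f_y(3, y) = 6*y**2 + 2*y + 1; no integer root y with |y| ≤ 4.
  x = 4: f_y(4, y) = 6*y**2 + 2*y + 4; no integer root y with |y| ≤ 4.
Only singular point on the grid: (2, 0).
Classify: substitute x = 2 + u, y = 0 + v and expand: f = -2*u**3 + u**2*v - u**2 + 2*v**3 + v**2.
No constant or linear terms (consistent with a singular point). Quadratic part: -u**2 + v**2. Cubic part: -2*u**3 + u**2*v + 2*v**3.
The quadratic part v**2 - u**2 = (v − u)(v + u) splits into two distinct linear factors, so there are two distinct tangent lines y − 0 = ±(x − 2) — this is a node (ordinary double point).
Classification: node.


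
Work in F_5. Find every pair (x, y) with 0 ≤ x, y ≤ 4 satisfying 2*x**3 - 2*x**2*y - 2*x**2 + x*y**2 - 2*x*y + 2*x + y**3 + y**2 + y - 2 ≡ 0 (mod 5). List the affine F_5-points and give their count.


Affine F_5-points: {(1, 0), (1, 1), (1, 2), (2, 0), (3, 0), (4, 4)}; count = 6.

For each of the 25 pairs (x, y) ∈ F_5², evaluate f(x, y) mod 5. Record the zeros.
  x = 0: [0↦3, 1↦1, 2↦2, 3↦2, 4↦2]  zeros at y ∈ ∅
  x = 1: [0↦0, 1↦0, 2↦0, 3↦1, 4↦4]  zeros at y ∈ {0, 1, 2}
  x = 2: [0↦0, 1↦3, 2↦3, 3↦1, 4↦3]  zeros at y ∈ {0}
  x = 3: [0↦0, 1↦2, 2↦3, 3↦4, 4↦1]  zeros at y ∈ {0}
  x = 4: [0↦2, 1↦4, 2↦2, 3↦2, 4↦0]  zeros at y ∈ {4}
Collecting zeros: affine points = {(1, 0), (1, 1), (1, 2), (2, 0), (3, 0), (4, 4)}.
Total count |C(F_5)_aff| = 6.


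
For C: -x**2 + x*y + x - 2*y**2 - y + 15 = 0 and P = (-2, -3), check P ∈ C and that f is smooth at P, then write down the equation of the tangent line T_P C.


Tangent line at P: 2*x + 9*y + 31 = 0.

Step 1: f(-2, -3) = 0, so P lies on C.
Step 2: partial derivatives
  f_x(x, y) = -2*x + y + 1, f_y(x, y) = x - 4*y - 1.
  f_x(P) = 2, f_y(P) = 9 (gradient nonzero, so P is smooth).
Step 3: tangent line at P: 2·(x − -2) + 9·(y − -3) = 0.
Expanding: 2*x + 9*y + 31 = 0.


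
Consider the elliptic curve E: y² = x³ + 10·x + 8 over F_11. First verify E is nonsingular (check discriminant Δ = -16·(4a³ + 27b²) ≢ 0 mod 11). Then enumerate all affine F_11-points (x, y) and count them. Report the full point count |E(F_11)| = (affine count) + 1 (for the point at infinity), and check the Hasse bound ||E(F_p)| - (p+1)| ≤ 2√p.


Affine points = {(2, 5), (2, 6), (6, 3), (6, 8), (7, 5), (7, 6)}; affine count = 6; |E(F_11)| = 7.

Discriminant check: Δ ∝ 4a³ + 27b² = 4·10³ + 27·8² = 4·1000 + 27·64 ≡ 8 (mod 11). Nonzero ⇒ E is nonsingular.
For each x ∈ F_11, compute rhs = x³ + 10·x + 8 mod 11, then count y ∈ F_11 with y² ≡ rhs.
  x = 0: rhs = 8, matching y values: none (0 points).
  x = 1: rhs = 8, matching y values: none (0 points).
  x = 2: rhs = 3, matching y values: 5, 6 (2 points).
  x = 3: rhs = 10, matching y values: none (0 points).
  x = 4: rhs = 2, matching y values: none (0 points).
  x = 5: rhs = 7, matching y values: none (0 points).
  x = 6: rhs = 9, matching y values: 3, 8 (2 points).
  x = 7: rhs = 3, matching y values: 5, 6 (2 points).
  x = 8: rhs = 6, matching y values: none (0 points).
  x = 9: rhs = 2, matching y values: none (0 points).
  x = 10: rhs = 8, matching y values: none (0 points).
Total affine count: 6.
Full point count |E(F_11)| = 6 + 1 = 7.
Hasse bound: |7 − (11+1)| = |-5| = 5 ≤ 2√11 ≈ 6.6332 ✓.


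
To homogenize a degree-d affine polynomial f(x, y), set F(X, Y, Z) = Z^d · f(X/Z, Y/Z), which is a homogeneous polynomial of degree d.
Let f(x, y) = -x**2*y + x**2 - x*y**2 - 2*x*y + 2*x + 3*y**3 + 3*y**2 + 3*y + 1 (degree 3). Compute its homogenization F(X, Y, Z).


F(X, Y, Z) = -X**2*Y + X**2*Z - X*Y**2 - 2*X*Y*Z + 2*X*Z**2 + 3*Y**3 + 3*Y**2*Z + 3*Y*Z**2 + Z**3

deg(f) = 3.
Substitute x = X/Z, y = Y/Z into f, then multiply by Z^3.
  monomial -1·x^2·y^1 ↦ -1·X^2·Y^1·Z^0.
  monomial 1·x^2·y^0 ↦ 1·X^2·Y^0·Z^1.
  monomial -1·x^1·y^2 ↦ -1·X^1·Y^2·Z^0.
  monomial -2·x^1·y^1 ↦ -2·X^1·Y^1·Z^1.
  monomial 2·x^1·y^0 ↦ 2·X^1·Y^0·Z^2.
  monomial 3·x^0·y^3 ↦ 3·X^0·Y^3·Z^0.
  monomial 3·x^0·y^2 ↦ 3·X^0·Y^2·Z^1.
  monomial 3·x^0·y^1 ↦ 3·X^0·Y^1·Z^2.
  monomial 1·x^0·y^0 ↦ 1·X^0·Y^0·Z^3.
Collecting: F(X, Y, Z) = -X**2*Y + X**2*Z - X*Y**2 - 2*X*Y*Z + 2*X*Z**2 + 3*Y**3 + 3*Y**2*Z + 3*Y*Z**2 + Z**3.


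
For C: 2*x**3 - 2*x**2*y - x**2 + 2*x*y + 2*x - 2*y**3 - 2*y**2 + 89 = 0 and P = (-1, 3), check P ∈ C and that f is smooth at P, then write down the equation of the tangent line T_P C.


Tangent line at P: 28*x - 70*y + 238 = 0.

Step 1: f(-1, 3) = 0, so P lies on C.
Step 2: partial derivatives
  f_x(x, y) = 6*x**2 - 4*x*y - 2*x + 2*y + 2, f_y(x, y) = -2*x**2 + 2*x - 6*y**2 - 4*y.
  f_x(P) = 28, f_y(P) = -70 (gradient nonzero, so P is smooth).
Step 3: tangent line at P: 28·(x − -1) + -70·(y − 3) = 0.
Expanding: 28*x - 70*y + 238 = 0.


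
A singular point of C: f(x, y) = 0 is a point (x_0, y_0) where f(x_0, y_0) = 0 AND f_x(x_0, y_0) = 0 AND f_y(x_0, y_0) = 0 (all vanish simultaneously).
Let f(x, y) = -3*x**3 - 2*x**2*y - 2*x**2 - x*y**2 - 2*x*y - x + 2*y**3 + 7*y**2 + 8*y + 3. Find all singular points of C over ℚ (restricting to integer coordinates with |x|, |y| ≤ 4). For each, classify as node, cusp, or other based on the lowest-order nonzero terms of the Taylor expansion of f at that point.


Singular points: {(0, -1)}; classification: cusp.

Compute partial derivatives:
  f_x = -9*x**2 - 4*x*y - 4*x - y**2 - 2*y - 1.
  f_y = -2*x**2 - 2*x*y - 2*x + 6*y**2 + 14*y + 8.
Scan x_0 ∈ {−4, ..., 4}. For each x_0, f_y(x_0, y) is a polynomial in y; find its integer roots y ∈ {−4, ..., 4}, then test f_x and f at those candidates.
  x = -4: f_y(-4, y) = 6*y**2 + 22*y - 16; no integer root y with |y| ≤ 4.
  x = -3: f_y(-3, y) = 6*y**2 + 20*y - 4; no integer root y with |y| ≤ 4.
  x = -2: f_y(-2, y) = 6*y**2 + 18*y + 4; no integer root y with |y| ≤ 4.
  x = -1: f_y(-1, y) = 6*y**2 + 16*y + 8; vanishes at y ∈ {-2}. (-1, -2): f_x = -14 ≠ 0.
  x = 0: f_y(0, y) = 6*y**2 + 14*y + 8; vanishes at y ∈ {-1}. (0, -1): f_x = 0, f = 0 — SINGULAR.
  x = 1: f_y(1, y) = 6*y**2 + 12*y + 4; no integer root y with |y| ≤ 4.
  x = 2: f_y(2, y) = 6*y**2 + 10*y - 4; vanishes at y ∈ {-2}. (2, -2): f_x = -29 ≠ 0.
  x = 3: f_y(3, y) = 6*y**2 + 8*y - 16; no integer root y with |y| ≤ 4.
  x = 4: f_y(4, y) = 6*y**2 + 6*y - 32; no integer root y with |y| ≤ 4.
Only singular point on the grid: (0, -1).
Classify: substitute x = 0 + u, y = -1 + v and expand: f = -3*u**3 - 2*u**2*v - u*v**2 + 2*v**3 + v**2.
No constant or linear terms (consistent with a singular point). Quadratic part: v**2. Cubic part: -3*u**3 - 2*u**2*v - u*v**2 + 2*v**3.
The quadratic part v**2 is a perfect square, so there is a single (double) tangent line v = 0, i.e. y = -1. Restricting the cubic part to that line (v = 0) leaves -3*u**3 ≠ 0, so f is not divisible by v and the branch is v² ≈ 3*u**3 to lowest order — this is a cusp.
Classification: cusp.


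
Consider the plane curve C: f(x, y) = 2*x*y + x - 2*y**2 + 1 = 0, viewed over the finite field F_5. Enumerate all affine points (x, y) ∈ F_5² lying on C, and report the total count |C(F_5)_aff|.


Affine F_5-points: {(1, 3), (2, 1), (4, 0), (4, 4)}; count = 4.

For each of the 25 pairs (x, y) ∈ F_5², evaluate f(x, y) mod 5. Record the zeros.
  x = 0: [0↦1, 1↦4, 2↦3, 3↦3, 4↦4]  zeros at y ∈ ∅
  x = 1: [0↦2, 1↦2, 2↦3, 3↦0, 4↦3]  zeros at y ∈ {3}
  x = 2: [0↦3, 1↦0, 2↦3, 3↦2, 4↦2]  zeros at y ∈ {1}
  x = 3: [0↦4, 1↦3, 2↦3, 3↦4, 4↦1]  zeros at y ∈ ∅
  x = 4: [0↦0, 1↦1, 2↦3, 3↦1, 4↦0]  zeros at y ∈ {0, 4}
Collecting zeros: affine points = {(1, 3), (2, 1), (4, 0), (4, 4)}.
Total count |C(F_5)_aff| = 4.


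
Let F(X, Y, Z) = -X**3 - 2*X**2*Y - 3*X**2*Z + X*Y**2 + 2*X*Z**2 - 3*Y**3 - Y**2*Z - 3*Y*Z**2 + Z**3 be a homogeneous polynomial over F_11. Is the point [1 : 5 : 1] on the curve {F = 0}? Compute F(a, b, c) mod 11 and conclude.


F(1,5,1) ≡ 6 (mod 11); P is NOT on the curve.

Evaluate F(1, 5, 1) term-by-term (mod 11).
  -X**3 ↦ -1·1·1·1 = -1
  -2*X**2*Y ↦ -2·1·5·1 = -10
  -3*X**2*Z ↦ -3·1·1·1 = -3
  X*Y**2 ↦ 1·1·25·1 = 25
  2*X*Z**2 ↦ 2·1·1·1 = 2
  -3*Y**3 ↦ -3·1·125·1 = -375
  -Y**2*Z ↦ -1·1·25·1 = -25
  -3*Y*Z**2 ↦ -3·1·5·1 = -15
  Z**3 ↦ 1·1·1·1 = 1
Sum: F(1, 5, 1) = (-1) + (-10) + (-3) + (25) + (2) + (-375) + (-25) + (-15) + (1) = -401.
Reducing mod 11: -401 ≡ 6 (mod 11).
Since F(a, b, c) ≡ 6 ≠ 0 (mod 11), P does NOT lie on the curve.


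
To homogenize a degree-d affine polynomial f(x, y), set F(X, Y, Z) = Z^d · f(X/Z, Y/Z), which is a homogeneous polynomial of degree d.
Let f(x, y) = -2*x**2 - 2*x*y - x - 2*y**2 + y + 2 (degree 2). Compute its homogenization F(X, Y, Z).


F(X, Y, Z) = -2*X**2 - 2*X*Y - X*Z - 2*Y**2 + Y*Z + 2*Z**2

deg(f) = 2.
Substitute x = X/Z, y = Y/Z into f, then multiply by Z^2.
  monomial -2·x^2·y^0 ↦ -2·X^2·Y^0·Z^0.
  monomial -2·x^1·y^1 ↦ -2·X^1·Y^1·Z^0.
  monomial -1·x^1·y^0 ↦ -1·X^1·Y^0·Z^1.
  monomial -2·x^0·y^2 ↦ -2·X^0·Y^2·Z^0.
  monomial 1·x^0·y^1 ↦ 1·X^0·Y^1·Z^1.
  monomial 2·x^0·y^0 ↦ 2·X^0·Y^0·Z^2.
Collecting: F(X, Y, Z) = -2*X**2 - 2*X*Y - X*Z - 2*Y**2 + Y*Z + 2*Z**2.


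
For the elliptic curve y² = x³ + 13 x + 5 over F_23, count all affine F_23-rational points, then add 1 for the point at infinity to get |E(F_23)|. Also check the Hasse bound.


Affine points = {(2, 4), (2, 19), (3, 5), (3, 18), (4, 11), (4, 12), (6, 0), (7, 5), (7, 18), (8, 0), (9, 0), (10, 10), (10, 13), (12, 7), (12, 16), (13, 5), (13, 18), (16, 10), (16, 13), (19, 2), (19, 21), (20, 10), (20, 13)}; affine count = 23; |E(F_23)| = 24.

Discriminant check: Δ ∝ 4a³ + 27b² = 4·13³ + 27·5² = 4·2197 + 27·25 ≡ 10 (mod 23). Nonzero ⇒ E is nonsingular.
For each x ∈ F_23, compute rhs = x³ + 13·x + 5 mod 23, then count y ∈ F_23 with y² ≡ rhs.
  x = 0: rhs = 5, matching y values: none (0 points).
  x = 1: rhs = 19, matching y values: none (0 points).
  x = 2: rhs = 16, matching y values: 4, 19 (2 points).
  x = 3: rhs = 2, matching y values: 5, 18 (2 points).
  x = 4: rhs = 6, matching y values: 11, 12 (2 points).
  x = 5: rhs = 11, matching y values: none (0 points).
  x = 6: rhs = 0, matching y values: 0 (1 points).
  x = 7: rhs = 2, matching y values: 5, 18 (2 points).
  x = 8: rhs = 0, matching y values: 0 (1 points).
  x = 9: rhs = 0, matching y values: 0 (1 points).
  x = 10: rhs = 8, matching y values: 10, 13 (2 points).
  x = 11: rhs = 7, matching y values: none (0 points).
  x = 12: rhs = 3, matching y values: 7, 16 (2 points).
  x = 13: rhs = 2, matching y values: 5, 18 (2 points).
  x = 14: rhs = 10, matching y values: none (0 points).
  x = 15: rhs = 10, matching y values: none (0 points).
  x = 16: rhs = 8, matching y values: 10, 13 (2 points).
  x = 17: rhs = 10, matching y values: none (0 points).
  x = 18: rhs = 22, matching y values: none (0 points).
  x = 19: rhs = 4, matching y values: 2, 21 (2 points).
  x = 20: rhs = 8, matching y values: 10, 13 (2 points).
  x = 21: rhs = 17, matching y values: none (0 points).
  x = 22: rhs = 14, matching y values: none (0 points).
Total affine count: 23.
Full point count |E(F_23)| = 23 + 1 = 24.
Hasse bound: |24 − (23+1)| = |0| = 0 ≤ 2√23 ≈ 9.5917 ✓.


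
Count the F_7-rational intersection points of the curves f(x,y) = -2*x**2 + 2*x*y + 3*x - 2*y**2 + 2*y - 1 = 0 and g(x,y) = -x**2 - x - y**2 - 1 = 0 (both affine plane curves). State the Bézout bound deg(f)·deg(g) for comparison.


Common zeros: {(1, 2), (4, 0)}; count = 2; Bézout bound = 4.

deg(f) = 2, deg(g) = 2, so Bézout bound = 4.
Scan x ∈ F_7. For each x, list the y ∈ F_7 with f(x, y) ≡ 0 and those with g(x, y) ≡ 0 (mod 7); the common zeros in that column are the intersection.
  x = 0: f ≡ 0 at y ∈ ∅; g ≡ 0 at y ∈ ∅; common: ∅.
  x = 1: f ≡ 0 at y ∈ {0, 2}; g ≡ 0 at y ∈ {2, 5}; common: {2}.
  x = 2: f ≡ 0 at y ∈ ∅; g ≡ 0 at y ∈ {0}; common: ∅.
  x = 3: f ≡ 0 at y ∈ ∅; g ≡ 0 at y ∈ {1, 6}; common: ∅.
  x = 4: f ≡ 0 at y ∈ {0, 5}; g ≡ 0 at y ∈ {0}; common: {0}.
  x = 5: f ≡ 0 at y ∈ ∅; g ≡ 0 at y ∈ {2, 5}; common: ∅.
  x = 6: f ≡ 0 at y ∈ {2, 5}; g ≡ 0 at y ∈ ∅; common: ∅.
Collecting: common zeros = {(1, 2), (4, 0)}, so the count is 2.
Comparison with the Bézout bound: 2 ≤ 4 = deg(f)·deg(g), as expected for curves with no common component (the affine F_7-count falls short of the bound because intersections may lie at infinity, over extension fields, or carry multiplicity).


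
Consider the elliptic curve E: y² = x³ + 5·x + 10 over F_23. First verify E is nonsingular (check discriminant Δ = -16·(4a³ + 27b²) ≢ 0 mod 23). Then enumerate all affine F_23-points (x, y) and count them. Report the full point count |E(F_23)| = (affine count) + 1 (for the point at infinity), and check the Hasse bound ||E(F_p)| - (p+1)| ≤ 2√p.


Affine points = {(1, 4), (1, 19), (3, 11), (3, 12), (4, 5), (4, 18), (6, 7), (6, 16), (9, 5), (9, 18), (10, 5), (10, 18), (11, 4), (11, 19), (12, 2), (12, 21), (13, 8), (13, 15), (14, 8), (14, 15), (16, 0), (19, 8), (19, 15), (22, 2), (22, 21)}; affine count = 25; |E(F_23)| = 26.

Discriminant check: Δ ∝ 4a³ + 27b² = 4·5³ + 27·10² = 4·125 + 27·100 ≡ 3 (mod 23). Nonzero ⇒ E is nonsingular.
For each x ∈ F_23, compute rhs = x³ + 5·x + 10 mod 23, then count y ∈ F_23 with y² ≡ rhs.
  x = 0: rhs = 10, matching y values: none (0 points).
  x = 1: rhs = 16, matching y values: 4, 19 (2 points).
  x = 2: rhs = 5, matching y values: none (0 points).
  x = 3: rhs = 6, matching y values: 11, 12 (2 points).
  x = 4: rhs = 2, matching y values: 5, 18 (2 points).
  x = 5: rhs = 22, matching y values: none (0 points).
  x = 6: rhs = 3, matching y values: 7, 16 (2 points).
  x = 7: rhs = 20, matching y values: none (0 points).
  x = 8: rhs = 10, matching y values: none (0 points).
  x = 9: rhs = 2, matching y values: 5, 18 (2 points).
  x = 10: rhs = 2, matching y values: 5, 18 (2 points).
  x = 11: rhs = 16, matching y values: 4, 19 (2 points).
  x = 12: rhs = 4, matching y values: 2, 21 (2 points).
  x = 13: rhs = 18, matching y values: 8, 15 (2 points).
  x = 14: rhs = 18, matching y values: 8, 15 (2 points).
  x = 15: rhs = 10, matching y values: none (0 points).
  x = 16: rhs = 0, matching y values: 0 (1 points).
  x = 17: rhs = 17, matching y values: none (0 points).
  x = 18: rhs = 21, matching y values: none (0 points).
  x = 19: rhs = 18, matching y values: 8, 15 (2 points).
  x = 20: rhs = 14, matching y values: none (0 points).
  x = 21: rhs = 15, matching y values: none (0 points).
  x = 22: rhs = 4, matching y values: 2, 21 (2 points).
Total affine count: 25.
Full point count |E(F_23)| = 25 + 1 = 26.
Hasse bound: |26 − (23+1)| = |2| = 2 ≤ 2√23 ≈ 9.5917 ✓.


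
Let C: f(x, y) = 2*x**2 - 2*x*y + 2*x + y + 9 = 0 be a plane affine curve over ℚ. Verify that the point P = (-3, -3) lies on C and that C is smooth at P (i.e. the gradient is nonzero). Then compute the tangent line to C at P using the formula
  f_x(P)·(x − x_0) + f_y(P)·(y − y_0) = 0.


Tangent line at P: -4*x + 7*y + 9 = 0.

Step 1: f(-3, -3) = 0, so P lies on C.
Step 2: partial derivatives
  f_x(x, y) = 4*x - 2*y + 2, f_y(x, y) = 1 - 2*x.
  f_x(P) = -4, f_y(P) = 7 (gradient nonzero, so P is smooth).
Step 3: tangent line at P: -4·(x − -3) + 7·(y − -3) = 0.
Expanding: -4*x + 7*y + 9 = 0.


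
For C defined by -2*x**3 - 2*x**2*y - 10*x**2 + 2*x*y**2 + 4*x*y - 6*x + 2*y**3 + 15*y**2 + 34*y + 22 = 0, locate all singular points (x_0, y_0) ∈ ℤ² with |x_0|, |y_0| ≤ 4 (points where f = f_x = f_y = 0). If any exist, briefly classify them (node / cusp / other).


Singular points: {(-1, -2)}; classification: cusp.

Compute partial derivatives:
  f_x = -6*x**2 - 4*x*y - 20*x + 2*y**2 + 4*y - 6.
  f_y = -2*x**2 + 4*x*y + 4*x + 6*y**2 + 30*y + 34.
Scan x_0 ∈ {−4, ..., 4}. For each x_0, f_y(x_0, y) is a polynomial in y; find its integer roots y ∈ {−4, ..., 4}, then test f_x and f at those candidates.
  x = -4: f_y(-4, y) = 6*y**2 + 14*y - 14; no integer root y with |y| ≤ 4.
  x = -3: f_y(-3, y) = 6*y**2 + 18*y + 4; no integer root y with |y| ≤ 4.
  x = -2: f_y(-2, y) = 6*y**2 + 22*y + 18; no integer root y with |y| ≤ 4.
  x = -1: f_y(-1, y) = 6*y**2 + 26*y + 28; vanishes at y ∈ {-2}. (-1, -2): f_x = 0, f = 0 — SINGULAR.
  x = 0: f_y(0, y) = 6*y**2 + 30*y + 34; no integer root y with |y| ≤ 4.
  x = 1: f_y(1, y) = 6*y**2 + 34*y + 36; no integer root y with |y| ≤ 4.
  x = 2: f_y(2, y) = 6*y**2 + 38*y + 34; no integer root y with |y| ≤ 4.
  x = 3: f_y(3, y) = 6*y**2 + 42*y + 28; no integer root y with |y| ≤ 4.
  x = 4: f_y(4, y) = 6*y**2 + 46*y + 18; no integer root y with |y| ≤ 4.
Only singular point on the grid: (-1, -2).
Classify: substitute x = -1 + u, y = -2 + v and expand: f = -2*u**3 - 2*u**2*v + 2*u*v**2 + 2*v**3 + v**2.
No constant or linear terms (consistent with a singular point). Quadratic part: v**2. Cubic part: -2*u**3 - 2*u**2*v + 2*u*v**2 + 2*v**3.
The quadratic part v**2 is a perfect square, so there is a single (double) tangent line v = 0, i.e. y = -2. Restricting the cubic part to that line (v = 0) leaves -2*u**3 ≠ 0, so f is not divisible by v and the branch is v² ≈ 2*u**3 to lowest order — this is a cusp.
Classification: cusp.
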